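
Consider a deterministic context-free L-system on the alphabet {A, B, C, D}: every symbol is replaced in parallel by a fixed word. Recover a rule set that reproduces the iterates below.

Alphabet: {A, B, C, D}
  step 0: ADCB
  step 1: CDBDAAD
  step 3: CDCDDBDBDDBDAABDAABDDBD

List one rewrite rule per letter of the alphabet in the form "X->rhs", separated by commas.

  step 0 ⇒ step 1: ADCB ⇒ CD·BD·AA·D
    A ↦ CD
    B ↦ D
    C ↦ AA
    D ↦ BD

A->CD, B->D, C->AA, D->BD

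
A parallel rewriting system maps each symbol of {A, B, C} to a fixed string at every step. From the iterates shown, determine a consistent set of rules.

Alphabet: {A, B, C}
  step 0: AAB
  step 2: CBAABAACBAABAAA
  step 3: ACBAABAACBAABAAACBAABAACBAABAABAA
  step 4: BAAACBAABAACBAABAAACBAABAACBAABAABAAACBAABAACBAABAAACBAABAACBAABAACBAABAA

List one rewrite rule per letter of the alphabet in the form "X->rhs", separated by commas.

  step 3 ⇒ step 4: ACBAABAACBAABAAACBAABAACBAABAABAA ⇒ BAA·A·C·BAA·BAA·C·BAA·BAA·A·C·BAA·BAA·C·BAA·BAA·BAA·A·C·BAA·BAA·C·BAA·BAA·A·C·BAA·BAA·C·BAA·BAA·C·BAA·BAA
    A ↦ BAA
    B ↦ C
    C ↦ A

A->BAA, B->C, C->A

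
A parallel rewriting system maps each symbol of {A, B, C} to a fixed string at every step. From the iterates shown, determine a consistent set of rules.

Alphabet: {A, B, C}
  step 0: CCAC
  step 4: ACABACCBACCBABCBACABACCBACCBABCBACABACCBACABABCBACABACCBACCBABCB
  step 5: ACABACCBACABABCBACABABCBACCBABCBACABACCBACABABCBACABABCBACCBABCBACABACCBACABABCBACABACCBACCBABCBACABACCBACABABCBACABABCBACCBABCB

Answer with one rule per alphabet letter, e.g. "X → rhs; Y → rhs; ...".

  step 4 ⇒ step 5: ACABACCBACCBABCBACABACCBACCBABCBACABACCBACABABCBACABACCBACCBABCB ⇒ AC·AB·AC·CB·AC·AB·AB·CB·AC·AB·AB·CB·AC·CB·AB·CB·AC·AB·AC·CB·AC·AB·AB·CB·AC·AB·AB·CB·AC·CB·AB·CB·AC·AB·AC·CB·AC·AB·AB·CB·AC·AB·AC·CB·AC·CB·AB·CB·AC·AB·AC·CB·AC·AB·AB·CB·AC·AB·AB·CB·AC·CB·AB·CB
    A ↦ AC
    B ↦ CB
    C ↦ AB

A->AC, B->CB, C->AB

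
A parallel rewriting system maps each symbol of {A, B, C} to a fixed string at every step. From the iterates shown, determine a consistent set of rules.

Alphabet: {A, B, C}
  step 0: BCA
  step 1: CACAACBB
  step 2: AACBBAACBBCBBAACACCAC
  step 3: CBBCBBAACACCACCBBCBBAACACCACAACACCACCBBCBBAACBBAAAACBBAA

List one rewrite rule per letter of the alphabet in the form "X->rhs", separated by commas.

A->CBB, B->CAC, C->AA

  step 2 ⇒ step 3: AACBBAACBBCBBAACACCAC ⇒ CBB·CBB·AA·CAC·CAC·CBB·CBB·AA·CAC·CAC·AA·CAC·CAC·CBB·CBB·AA·CBB·AA·AA·CBB·AA
    A ↦ CBB
    B ↦ CAC
    C ↦ AA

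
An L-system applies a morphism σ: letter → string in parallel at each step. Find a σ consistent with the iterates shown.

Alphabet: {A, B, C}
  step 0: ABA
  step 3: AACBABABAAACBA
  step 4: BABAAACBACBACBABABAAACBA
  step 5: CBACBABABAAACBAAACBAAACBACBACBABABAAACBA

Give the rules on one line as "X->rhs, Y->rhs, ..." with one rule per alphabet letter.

A->BA, B->C, C->AA

  step 4 ⇒ step 5: BABAAACBACBACBABABAAACBA ⇒ C·BA·C·BA·BA·BA·AA·C·BA·AA·C·BA·AA·C·BA·C·BA·C·BA·BA·BA·AA·C·BA
    A ↦ BA
    B ↦ C
    C ↦ AA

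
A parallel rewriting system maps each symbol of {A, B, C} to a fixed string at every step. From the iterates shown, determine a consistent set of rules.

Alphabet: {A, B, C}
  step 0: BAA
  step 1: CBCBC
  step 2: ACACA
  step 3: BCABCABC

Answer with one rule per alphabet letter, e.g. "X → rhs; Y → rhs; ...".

A->BC, B->C, C->A

  step 2 ⇒ step 3: ACACA ⇒ BC·A·BC·A·BC
    A ↦ BC
    C ↦ A
  step 0 ⇒ step 1: BAA ⇒ C·BC·BC
    B ↦ C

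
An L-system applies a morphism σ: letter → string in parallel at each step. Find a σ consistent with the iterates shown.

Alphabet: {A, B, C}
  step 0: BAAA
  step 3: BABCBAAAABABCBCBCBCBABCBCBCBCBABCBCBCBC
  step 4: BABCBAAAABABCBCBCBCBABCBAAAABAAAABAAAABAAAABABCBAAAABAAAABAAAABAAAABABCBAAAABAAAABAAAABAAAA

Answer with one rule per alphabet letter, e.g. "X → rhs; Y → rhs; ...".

A->BC, B->BA, C->AAA

  step 3 ⇒ step 4: BABCBAAAABABCBCBCBCBABCBCBCBCBABCBCBCBC ⇒ BA·BC·BA·AAA·BA·BC·BC·BC·BC·BA·BC·BA·AAA·BA·AAA·BA·AAA·BA·AAA·BA·BC·BA·AAA·BA·AAA·BA·AAA·BA·AAA·BA·BC·BA·AAA·BA·AAA·BA·AAA·BA·AAA
    A ↦ BC
    B ↦ BA
    C ↦ AAA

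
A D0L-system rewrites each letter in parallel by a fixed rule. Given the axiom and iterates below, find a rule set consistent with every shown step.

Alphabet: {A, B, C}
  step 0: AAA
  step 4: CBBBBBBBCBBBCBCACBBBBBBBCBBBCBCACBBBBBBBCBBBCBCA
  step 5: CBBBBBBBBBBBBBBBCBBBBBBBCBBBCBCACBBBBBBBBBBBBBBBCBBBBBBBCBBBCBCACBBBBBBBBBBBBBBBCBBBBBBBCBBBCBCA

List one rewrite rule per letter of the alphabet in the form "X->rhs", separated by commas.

A->CA, B->BB, C->CB

  step 4 ⇒ step 5: CBBBBBBBCBBBCBCACBBBBBBBCBBBCBCACBBBBBBBCBBBCBCA ⇒ CB·BB·BB·BB·BB·BB·BB·BB·CB·BB·BB·BB·CB·BB·CB·CA·CB·BB·BB·BB·BB·BB·BB·BB·CB·BB·BB·BB·CB·BB·CB·CA·CB·BB·BB·BB·BB·BB·BB·BB·CB·BB·BB·BB·CB·BB·CB·CA
    A ↦ CA
    B ↦ BB
    C ↦ CB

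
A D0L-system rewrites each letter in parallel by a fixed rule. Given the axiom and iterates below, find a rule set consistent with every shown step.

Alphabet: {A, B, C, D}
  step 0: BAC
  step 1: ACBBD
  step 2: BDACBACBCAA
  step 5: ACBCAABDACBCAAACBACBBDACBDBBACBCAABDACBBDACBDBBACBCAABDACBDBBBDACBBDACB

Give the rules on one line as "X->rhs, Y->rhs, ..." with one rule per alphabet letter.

A->B, B->ACB, C->D, D->CAA

  step 1 ⇒ step 2: ACBBD ⇒ B·D·ACB·ACB·CAA
    A ↦ B
    B ↦ ACB
    C ↦ D
    D ↦ CAA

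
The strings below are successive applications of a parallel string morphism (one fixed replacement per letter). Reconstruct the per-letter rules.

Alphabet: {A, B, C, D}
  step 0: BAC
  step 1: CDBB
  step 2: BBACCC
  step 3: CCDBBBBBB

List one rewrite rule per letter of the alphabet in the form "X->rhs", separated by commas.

A->D, B->C, C->BB, D->AC

  step 2 ⇒ step 3: BBACCC ⇒ C·C·D·BB·BB·BB
    A ↦ D
    B ↦ C
    C ↦ BB
  step 1 ⇒ step 2: CDBB ⇒ BB·AC·C·C
    D ↦ AC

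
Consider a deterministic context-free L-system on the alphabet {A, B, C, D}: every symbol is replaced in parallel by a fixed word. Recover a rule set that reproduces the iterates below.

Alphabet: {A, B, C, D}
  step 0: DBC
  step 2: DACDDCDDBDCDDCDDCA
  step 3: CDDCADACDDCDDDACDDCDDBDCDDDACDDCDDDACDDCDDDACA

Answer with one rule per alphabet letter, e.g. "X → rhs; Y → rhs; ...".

A->CA, B->BD, C->DA, D->CDD

  step 2 ⇒ step 3: DACDDCDDBDCDDCDDCA ⇒ CDD·CA·DA·CDD·CDD·DA·CDD·CDD·BD·CDD·DA·CDD·CDD·DA·CDD·CDD·DA·CA
    A ↦ CA
    B ↦ BD
    C ↦ DA
    D ↦ CDD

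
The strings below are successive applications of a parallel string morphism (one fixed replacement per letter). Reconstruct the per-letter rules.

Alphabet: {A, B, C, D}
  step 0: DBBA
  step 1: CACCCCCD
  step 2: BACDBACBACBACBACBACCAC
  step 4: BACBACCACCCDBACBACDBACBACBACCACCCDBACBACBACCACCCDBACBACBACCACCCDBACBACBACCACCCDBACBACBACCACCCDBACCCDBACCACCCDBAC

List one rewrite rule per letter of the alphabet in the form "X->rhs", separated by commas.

A->D, B->CC, C->BAC, D->CAC

  step 1 ⇒ step 2: CACCCCCD ⇒ BAC·D·BAC·BAC·BAC·BAC·BAC·CAC
    A ↦ D
    C ↦ BAC
    D ↦ CAC
  step 0 ⇒ step 1: DBBA ⇒ CAC·CC·CC·D
    B ↦ CC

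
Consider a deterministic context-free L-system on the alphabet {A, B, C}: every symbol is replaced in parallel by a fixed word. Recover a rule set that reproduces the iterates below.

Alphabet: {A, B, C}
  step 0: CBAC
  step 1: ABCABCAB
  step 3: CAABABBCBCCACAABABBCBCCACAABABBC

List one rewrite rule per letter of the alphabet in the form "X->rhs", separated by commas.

  step 0 ⇒ step 1: CBAC ⇒ AB·CA·BC·AB
    A ↦ BC
    B ↦ CA
    C ↦ AB

A->BC, B->CA, C->AB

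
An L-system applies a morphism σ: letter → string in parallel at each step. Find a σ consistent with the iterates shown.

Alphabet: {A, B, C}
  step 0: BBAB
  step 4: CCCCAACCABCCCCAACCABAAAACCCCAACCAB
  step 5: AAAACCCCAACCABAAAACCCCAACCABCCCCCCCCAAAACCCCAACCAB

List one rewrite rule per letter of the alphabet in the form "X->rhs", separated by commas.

  step 4 ⇒ step 5: CCCCAACCABCCCCAACCABAAAACCCCAACCAB ⇒ A·A·A·A·CC·CC·A·A·CC·AB·A·A·A·A·CC·CC·A·A·CC·AB·CC·CC·CC·CC·A·A·A·A·CC·CC·A·A·CC·AB
    A ↦ CC
    B ↦ AB
    C ↦ A

A->CC, B->AB, C->A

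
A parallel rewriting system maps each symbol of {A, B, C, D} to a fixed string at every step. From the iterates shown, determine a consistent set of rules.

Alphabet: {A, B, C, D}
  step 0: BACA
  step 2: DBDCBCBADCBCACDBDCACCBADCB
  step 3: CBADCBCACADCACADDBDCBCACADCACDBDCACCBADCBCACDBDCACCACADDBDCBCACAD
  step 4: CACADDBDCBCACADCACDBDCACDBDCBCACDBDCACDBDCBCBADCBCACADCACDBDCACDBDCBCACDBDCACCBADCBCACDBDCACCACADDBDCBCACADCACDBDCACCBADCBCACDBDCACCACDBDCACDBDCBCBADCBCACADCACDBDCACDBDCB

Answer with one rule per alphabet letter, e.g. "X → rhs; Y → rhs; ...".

  step 3 ⇒ step 4: CBADCBCACADCACADDBDCBCACADCACDBDCACCBADCBCACDBDCACCACADDBDCBCACAD ⇒ CAC·AD·DBD·CB·CAC·AD·CAC·DBD·CAC·DBD·CB·CAC·DBD·CAC·DBD·CB·CB·AD·CB·CAC·AD·CAC·DBD·CAC·DBD·CB·CAC·DBD·CAC·CB·AD·CB·CAC·DBD·CAC·CAC·AD·DBD·CB·CAC·AD·CAC·DBD·CAC·CB·AD·CB·CAC·DBD·CAC·CAC·DBD·CAC·DBD·CB·CB·AD·CB·CAC·AD·CAC·DBD·CAC·DBD·CB
    A ↦ DBD
    B ↦ AD
    C ↦ CAC
    D ↦ CB

A->DBD, B->AD, C->CAC, D->CB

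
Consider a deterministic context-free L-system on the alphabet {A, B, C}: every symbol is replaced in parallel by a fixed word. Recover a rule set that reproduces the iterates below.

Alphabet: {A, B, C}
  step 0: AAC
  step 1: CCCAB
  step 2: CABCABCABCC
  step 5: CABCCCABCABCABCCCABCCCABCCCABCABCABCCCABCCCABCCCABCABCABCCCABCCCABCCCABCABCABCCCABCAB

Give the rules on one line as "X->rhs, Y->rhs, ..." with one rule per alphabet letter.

A->C, B->C, C->CAB

  step 1 ⇒ step 2: CCCAB ⇒ CAB·CAB·CAB·C·C
    A ↦ C
    B ↦ C
    C ↦ CAB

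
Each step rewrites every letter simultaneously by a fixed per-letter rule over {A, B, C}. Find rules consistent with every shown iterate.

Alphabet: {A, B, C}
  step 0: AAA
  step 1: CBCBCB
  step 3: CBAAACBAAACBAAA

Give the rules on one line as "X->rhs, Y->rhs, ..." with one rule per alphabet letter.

  step 0 ⇒ step 1: AAA ⇒ CB·CB·CB
    A ↦ CB
    B ↦ CCC  (constrained at step 1)
    C ↦ A  (constrained at step 1)

A->CB, B->CCC, C->A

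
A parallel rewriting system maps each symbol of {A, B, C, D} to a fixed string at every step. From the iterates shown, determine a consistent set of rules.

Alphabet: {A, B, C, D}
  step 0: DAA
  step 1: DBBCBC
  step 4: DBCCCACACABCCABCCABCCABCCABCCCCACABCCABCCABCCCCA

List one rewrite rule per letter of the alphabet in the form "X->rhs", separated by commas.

  step 0 ⇒ step 1: DAA ⇒ DB·BC·BC
    A ↦ BC
    D ↦ DB
    B ↦ CC  (constrained at step 1)
    C ↦ CA  (constrained at step 1)

A->BC, B->CC, C->CA, D->DB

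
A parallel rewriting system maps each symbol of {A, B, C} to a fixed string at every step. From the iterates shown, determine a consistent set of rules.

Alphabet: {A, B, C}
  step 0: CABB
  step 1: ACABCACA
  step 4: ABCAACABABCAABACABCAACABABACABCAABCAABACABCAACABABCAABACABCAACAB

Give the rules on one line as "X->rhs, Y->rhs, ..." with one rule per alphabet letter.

A->AB, B->CA, C->AC

  step 0 ⇒ step 1: CABB ⇒ AC·AB·CA·CA
    A ↦ AB
    B ↦ CA
    C ↦ AC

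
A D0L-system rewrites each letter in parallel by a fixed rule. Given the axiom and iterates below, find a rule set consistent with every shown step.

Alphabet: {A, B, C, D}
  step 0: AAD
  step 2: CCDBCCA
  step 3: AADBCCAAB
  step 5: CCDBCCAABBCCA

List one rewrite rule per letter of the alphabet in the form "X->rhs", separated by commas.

A->B, B->C, C->A, D->DBC

  step 2 ⇒ step 3: CCDBCCA ⇒ A·A·DBC·C·A·A·B
    A ↦ B
    B ↦ C
    C ↦ A
    D ↦ DBC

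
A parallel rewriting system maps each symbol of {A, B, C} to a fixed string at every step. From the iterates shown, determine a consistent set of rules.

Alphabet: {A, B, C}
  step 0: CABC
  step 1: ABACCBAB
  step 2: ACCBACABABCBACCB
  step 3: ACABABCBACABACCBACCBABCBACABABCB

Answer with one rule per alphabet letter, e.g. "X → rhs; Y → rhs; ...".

  step 2 ⇒ step 3: ACCBACABABCBACCB ⇒ AC·AB·AB·CB·AC·AB·AC·CB·AC·CB·AB·CB·AC·AB·AB·CB
    A ↦ AC
    B ↦ CB
    C ↦ AB

A->AC, B->CB, C->AB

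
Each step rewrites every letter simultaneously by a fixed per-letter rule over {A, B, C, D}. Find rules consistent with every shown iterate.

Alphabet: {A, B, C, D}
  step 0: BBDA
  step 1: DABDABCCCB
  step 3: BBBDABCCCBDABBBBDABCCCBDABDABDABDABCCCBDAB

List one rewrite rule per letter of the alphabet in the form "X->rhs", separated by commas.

  step 0 ⇒ step 1: BBDA ⇒ DAB·DAB·CCC·B
    A ↦ B
    B ↦ DAB
    D ↦ CCC
    C ↦ B  (constrained at step 1)

A->B, B->DAB, C->B, D->CCC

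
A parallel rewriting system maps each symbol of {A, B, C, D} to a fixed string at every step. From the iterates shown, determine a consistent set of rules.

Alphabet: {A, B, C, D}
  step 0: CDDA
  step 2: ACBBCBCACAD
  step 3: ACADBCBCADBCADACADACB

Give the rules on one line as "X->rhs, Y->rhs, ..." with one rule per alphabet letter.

A->AC, B->BC, C->AD, D->B

  step 2 ⇒ step 3: ACBBCBCACAD ⇒ AC·AD·BC·BC·AD·BC·AD·AC·AD·AC·B
    A ↦ AC
    B ↦ BC
    C ↦ AD
    D ↦ B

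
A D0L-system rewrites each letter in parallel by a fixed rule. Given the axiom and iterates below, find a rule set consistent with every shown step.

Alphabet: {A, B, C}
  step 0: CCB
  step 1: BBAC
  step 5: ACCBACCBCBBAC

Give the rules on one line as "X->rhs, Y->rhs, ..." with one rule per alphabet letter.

  step 0 ⇒ step 1: CCB ⇒ B·B·AC
    B ↦ AC
    C ↦ B
    A ↦ C  (constrained at step 1)

A->C, B->AC, C->B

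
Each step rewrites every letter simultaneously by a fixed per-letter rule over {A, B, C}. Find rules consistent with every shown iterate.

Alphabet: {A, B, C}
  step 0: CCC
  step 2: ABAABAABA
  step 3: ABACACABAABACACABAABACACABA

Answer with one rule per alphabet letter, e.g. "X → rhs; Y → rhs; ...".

  step 2 ⇒ step 3: ABAABAABA ⇒ ABA·CAC·ABA·ABA·CAC·ABA·ABA·CAC·ABA
    A ↦ ABA
    B ↦ CAC
    C ↦ A  (constrained at step 0)

A->ABA, B->CAC, C->A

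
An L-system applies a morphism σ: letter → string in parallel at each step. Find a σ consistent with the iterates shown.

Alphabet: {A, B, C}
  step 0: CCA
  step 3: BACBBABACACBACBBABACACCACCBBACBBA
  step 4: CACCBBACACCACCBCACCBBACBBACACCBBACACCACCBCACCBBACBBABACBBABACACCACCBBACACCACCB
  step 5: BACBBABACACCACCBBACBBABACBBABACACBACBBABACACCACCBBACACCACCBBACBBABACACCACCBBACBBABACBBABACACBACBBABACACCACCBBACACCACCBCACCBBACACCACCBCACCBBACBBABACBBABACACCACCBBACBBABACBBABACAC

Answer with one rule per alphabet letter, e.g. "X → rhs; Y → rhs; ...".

  step 4 ⇒ step 5: CACCBBACACCACCBCACCBBACBBACACCBBACACCACCBCACCBBACBBABACBBABACACCACCBBACACCACCB ⇒ BA·CB·BA·BA·CAC·CAC·CB·BA·CB·BA·BA·CB·BA·BA·CAC·BA·CB·BA·BA·CAC·CAC·CB·BA·CAC·CAC·CB·BA·CB·BA·BA·CAC·CAC·CB·BA·CB·BA·BA·CB·BA·BA·CAC·BA·CB·BA·BA·CAC·CAC·CB·BA·CAC·CAC·CB·CAC·CB·BA·CAC·CAC·CB·CAC·CB·BA·CB·BA·BA·CB·BA·BA·CAC·CAC·CB·BA·CB·BA·BA·CB·BA·BA·CAC
    A ↦ CB
    B ↦ CAC
    C ↦ BA

A->CB, B->CAC, C->BA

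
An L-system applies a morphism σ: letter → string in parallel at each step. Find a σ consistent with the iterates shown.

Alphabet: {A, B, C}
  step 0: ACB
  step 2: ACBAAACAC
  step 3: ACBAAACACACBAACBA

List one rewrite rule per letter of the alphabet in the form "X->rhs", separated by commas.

A->AC, B->A, C->BA

  step 2 ⇒ step 3: ACBAAACAC ⇒ AC·BA·A·AC·AC·AC·BA·AC·BA
    A ↦ AC
    B ↦ A
    C ↦ BA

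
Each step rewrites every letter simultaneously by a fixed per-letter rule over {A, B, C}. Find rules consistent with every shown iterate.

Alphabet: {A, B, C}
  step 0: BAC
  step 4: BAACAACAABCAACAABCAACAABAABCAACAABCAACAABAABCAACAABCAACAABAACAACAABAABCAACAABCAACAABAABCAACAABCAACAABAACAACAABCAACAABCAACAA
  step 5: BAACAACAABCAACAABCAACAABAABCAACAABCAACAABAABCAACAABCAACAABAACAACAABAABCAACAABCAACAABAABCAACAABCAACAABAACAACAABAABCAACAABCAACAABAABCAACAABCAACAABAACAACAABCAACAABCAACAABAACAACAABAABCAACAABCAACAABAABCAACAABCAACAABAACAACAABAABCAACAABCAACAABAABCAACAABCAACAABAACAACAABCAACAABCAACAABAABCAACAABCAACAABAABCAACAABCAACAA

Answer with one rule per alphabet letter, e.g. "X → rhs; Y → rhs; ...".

  step 4 ⇒ step 5: BAACAACAABCAACAABCAACAABAABCAACAABCAACAABAABCAACAABCAACAABAACAACAABAABCAACAABCAACAABAABCAACAABCAACAABAACAACAABCAACAABCAACAA ⇒ BAA·CAA·CAA·B·CAA·CAA·B·CAA·CAA·BAA·B·CAA·CAA·B·CAA·CAA·BAA·B·CAA·CAA·B·CAA·CAA·BAA·CAA·CAA·BAA·B·CAA·CAA·B·CAA·CAA·BAA·B·CAA·CAA·B·CAA·CAA·BAA·CAA·CAA·BAA·B·CAA·CAA·B·CAA·CAA·BAA·B·CAA·CAA·B·CAA·CAA·BAA·CAA·CAA·B·CAA·CAA·B·CAA·CAA·BAA·CAA·CAA·BAA·B·CAA·CAA·B·CAA·CAA·BAA·B·CAA·CAA·B·CAA·CAA·BAA·CAA·CAA·BAA·B·CAA·CAA·B·CAA·CAA·BAA·B·CAA·CAA·B·CAA·CAA·BAA·CAA·CAA·B·CAA·CAA·B·CAA·CAA·BAA·B·CAA·CAA·B·CAA·CAA·BAA·B·CAA·CAA·B·CAA·CAA
    A ↦ CAA
    B ↦ BAA
    C ↦ B

A->CAA, B->BAA, C->B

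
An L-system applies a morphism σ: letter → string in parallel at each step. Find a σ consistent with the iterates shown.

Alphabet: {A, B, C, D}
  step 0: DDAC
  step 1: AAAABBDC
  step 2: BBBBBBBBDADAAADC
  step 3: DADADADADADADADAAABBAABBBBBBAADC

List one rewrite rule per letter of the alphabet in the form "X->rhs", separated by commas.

  step 2 ⇒ step 3: BBBBBBBBDADAAADC ⇒ DA·DA·DA·DA·DA·DA·DA·DA·AA·BB·AA·BB·BB·BB·AA·DC
    A ↦ BB
    B ↦ DA
    C ↦ DC
    D ↦ AA

A->BB, B->DA, C->DC, D->AA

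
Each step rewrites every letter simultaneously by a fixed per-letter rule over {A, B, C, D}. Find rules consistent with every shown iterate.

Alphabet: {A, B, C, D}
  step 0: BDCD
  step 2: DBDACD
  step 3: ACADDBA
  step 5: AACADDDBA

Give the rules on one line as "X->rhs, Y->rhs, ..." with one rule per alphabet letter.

  step 2 ⇒ step 3: DBDACD ⇒ A·C·A·D·DB·A
    A ↦ D
    B ↦ C
    C ↦ DB
    D ↦ A

A->D, B->C, C->DB, D->A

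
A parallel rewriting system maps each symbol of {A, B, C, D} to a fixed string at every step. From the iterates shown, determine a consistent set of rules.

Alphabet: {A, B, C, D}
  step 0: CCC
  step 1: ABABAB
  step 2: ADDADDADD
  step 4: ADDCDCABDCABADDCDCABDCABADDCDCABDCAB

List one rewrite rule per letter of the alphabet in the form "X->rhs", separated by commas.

  step 1 ⇒ step 2: ABABAB ⇒ AD·D·AD·D·AD·D
    A ↦ AD
    B ↦ D
  step 0 ⇒ step 1: CCC ⇒ AB·AB·AB
    C ↦ AB
    D ↦ DC  (constrained at step 2)

A->AD, B->D, C->AB, D->DC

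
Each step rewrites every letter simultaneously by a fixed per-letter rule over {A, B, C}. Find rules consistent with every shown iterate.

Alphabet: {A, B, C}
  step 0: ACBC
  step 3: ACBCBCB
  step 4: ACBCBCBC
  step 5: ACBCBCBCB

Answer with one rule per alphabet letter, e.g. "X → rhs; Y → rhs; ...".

  step 4 ⇒ step 5: ACBCBCBC ⇒ AC·B·C·B·C·B·C·B
    A ↦ AC
    B ↦ C
    C ↦ B

A->AC, B->C, C->B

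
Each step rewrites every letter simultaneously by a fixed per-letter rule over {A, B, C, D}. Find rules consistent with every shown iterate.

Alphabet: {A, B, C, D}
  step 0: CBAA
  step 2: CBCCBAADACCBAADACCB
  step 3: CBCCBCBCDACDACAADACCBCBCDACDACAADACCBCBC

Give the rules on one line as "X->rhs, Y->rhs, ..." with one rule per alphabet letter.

A->DAC, B->C, C->CB, D->AA

  step 2 ⇒ step 3: CBCCBAADACCBAADACCB ⇒ CB·C·CB·CB·C·DAC·DAC·AA·DAC·CB·CB·C·DAC·DAC·AA·DAC·CB·CB·C
    A ↦ DAC
    B ↦ C
    C ↦ CB
    D ↦ AA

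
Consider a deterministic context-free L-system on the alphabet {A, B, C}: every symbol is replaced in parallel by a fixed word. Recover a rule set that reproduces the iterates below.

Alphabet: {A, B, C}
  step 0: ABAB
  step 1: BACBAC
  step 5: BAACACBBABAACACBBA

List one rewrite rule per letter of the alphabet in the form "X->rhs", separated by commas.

  step 0 ⇒ step 1: ABAB ⇒ B·AC·B·AC
    A ↦ B
    B ↦ AC
    C ↦ A  (constrained at step 1)

A->B, B->AC, C->A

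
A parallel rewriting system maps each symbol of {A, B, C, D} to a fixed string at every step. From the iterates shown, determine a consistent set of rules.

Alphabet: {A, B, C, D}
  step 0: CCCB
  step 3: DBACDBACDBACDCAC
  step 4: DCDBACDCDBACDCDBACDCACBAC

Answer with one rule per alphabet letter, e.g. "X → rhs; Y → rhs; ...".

A->B, B->D, C->AC, D->DC

  step 3 ⇒ step 4: DBACDBACDBACDCAC ⇒ DC·D·B·AC·DC·D·B·AC·DC·D·B·AC·DC·AC·B·AC
    A ↦ B
    B ↦ D
    C ↦ AC
    D ↦ DC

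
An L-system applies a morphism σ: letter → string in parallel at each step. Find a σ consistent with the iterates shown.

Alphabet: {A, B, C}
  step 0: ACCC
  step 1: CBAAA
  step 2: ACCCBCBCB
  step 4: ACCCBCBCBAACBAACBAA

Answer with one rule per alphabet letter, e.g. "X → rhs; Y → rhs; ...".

  step 1 ⇒ step 2: CBAAA ⇒ A·CC·CB·CB·CB
    A ↦ CB
    B ↦ CC
    C ↦ A

A->CB, B->CC, C->A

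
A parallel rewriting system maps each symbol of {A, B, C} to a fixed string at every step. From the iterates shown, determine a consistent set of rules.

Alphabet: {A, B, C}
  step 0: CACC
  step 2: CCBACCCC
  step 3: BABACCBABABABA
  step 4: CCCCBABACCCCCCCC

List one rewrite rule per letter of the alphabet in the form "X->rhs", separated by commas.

A->C, B->C, C->BA

  step 3 ⇒ step 4: BABACCBABABABA ⇒ C·C·C·C·BA·BA·C·C·C·C·C·C·C·C
    A ↦ C
    B ↦ C
    C ↦ BA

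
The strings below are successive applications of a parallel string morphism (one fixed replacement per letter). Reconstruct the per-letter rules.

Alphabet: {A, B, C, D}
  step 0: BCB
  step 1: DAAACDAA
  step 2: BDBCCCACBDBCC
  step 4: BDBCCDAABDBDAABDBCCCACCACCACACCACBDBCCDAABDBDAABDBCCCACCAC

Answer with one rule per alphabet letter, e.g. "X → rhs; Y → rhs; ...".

  step 1 ⇒ step 2: DAAACDAA ⇒ BDB·C·C·C·AC·BDB·C·C
    A ↦ C
    C ↦ AC
    D ↦ BDB
  step 0 ⇒ step 1: BCB ⇒ DAA·AC·DAA
    B ↦ DAA

A->C, B->DAA, C->AC, D->BDB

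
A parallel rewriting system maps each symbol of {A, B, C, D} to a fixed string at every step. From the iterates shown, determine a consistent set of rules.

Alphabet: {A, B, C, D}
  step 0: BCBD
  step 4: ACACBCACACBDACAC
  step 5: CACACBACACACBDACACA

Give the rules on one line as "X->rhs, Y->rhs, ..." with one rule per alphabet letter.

  step 4 ⇒ step 5: ACACBCACACBDACAC ⇒ C·A·C·A·CB·A·C·A·C·A·CB·DA·C·A·C·A
    A ↦ C
    B ↦ CB
    C ↦ A
    D ↦ DA

A->C, B->CB, C->A, D->DA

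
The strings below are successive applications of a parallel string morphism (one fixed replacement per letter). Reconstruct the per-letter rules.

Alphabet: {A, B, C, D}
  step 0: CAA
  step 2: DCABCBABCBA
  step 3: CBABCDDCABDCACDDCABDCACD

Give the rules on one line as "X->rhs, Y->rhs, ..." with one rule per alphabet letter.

A->CD, B->DCA, C->B, D->CBA

  step 2 ⇒ step 3: DCABCBABCBA ⇒ CBA·B·CD·DCA·B·DCA·CD·DCA·B·DCA·CD
    A ↦ CD
    B ↦ DCA
    C ↦ B
    D ↦ CBA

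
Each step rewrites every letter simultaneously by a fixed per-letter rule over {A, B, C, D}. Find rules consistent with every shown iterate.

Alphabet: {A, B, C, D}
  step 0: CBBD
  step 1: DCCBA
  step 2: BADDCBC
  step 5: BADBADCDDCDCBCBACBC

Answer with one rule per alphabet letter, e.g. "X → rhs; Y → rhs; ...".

  step 1 ⇒ step 2: DCCBA ⇒ BA·D·D·C·BC
    A ↦ BC
    B ↦ C
    C ↦ D
    D ↦ BA

A->BC, B->C, C->D, D->BA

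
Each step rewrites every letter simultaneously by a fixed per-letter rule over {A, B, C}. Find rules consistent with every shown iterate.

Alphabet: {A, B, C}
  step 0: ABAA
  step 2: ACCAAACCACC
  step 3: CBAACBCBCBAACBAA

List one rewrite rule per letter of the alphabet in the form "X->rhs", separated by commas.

A->CB, B->CC, C->A

  step 2 ⇒ step 3: ACCAAACCACC ⇒ CB·A·A·CB·CB·CB·A·A·CB·A·A
    A ↦ CB
    C ↦ A
    B ↦ CC  (constrained at step 0)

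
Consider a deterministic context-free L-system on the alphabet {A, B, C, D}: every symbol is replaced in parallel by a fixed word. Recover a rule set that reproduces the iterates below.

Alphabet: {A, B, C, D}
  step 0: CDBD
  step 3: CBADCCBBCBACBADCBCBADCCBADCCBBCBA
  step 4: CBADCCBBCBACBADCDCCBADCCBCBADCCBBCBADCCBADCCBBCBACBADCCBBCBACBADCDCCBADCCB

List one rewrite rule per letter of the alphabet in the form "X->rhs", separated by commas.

A->CB, B->DC, C->CBA, D->B

  step 3 ⇒ step 4: CBADCCBBCBACBADCBCBADCCBADCCBBCBA ⇒ CBA·DC·CB·B·CBA·CBA·DC·DC·CBA·DC·CB·CBA·DC·CB·B·CBA·DC·CBA·DC·CB·B·CBA·CBA·DC·CB·B·CBA·CBA·DC·DC·CBA·DC·CB
    A ↦ CB
    B ↦ DC
    C ↦ CBA
    D ↦ B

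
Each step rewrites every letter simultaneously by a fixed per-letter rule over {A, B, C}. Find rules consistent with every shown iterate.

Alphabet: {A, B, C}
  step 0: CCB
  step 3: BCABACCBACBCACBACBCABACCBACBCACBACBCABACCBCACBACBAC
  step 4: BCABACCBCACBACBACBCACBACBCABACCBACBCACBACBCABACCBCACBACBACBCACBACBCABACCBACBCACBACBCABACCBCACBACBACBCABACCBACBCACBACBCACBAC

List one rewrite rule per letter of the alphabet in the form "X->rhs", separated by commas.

  step 3 ⇒ step 4: BCABACCBACBCACBACBCABACCBACBCACBACBCABACCBCACBACBAC ⇒ BCA·BAC·C·BCA·C·BAC·BAC·BCA·C·BAC·BCA·BAC·C·BAC·BCA·C·BAC·BCA·BAC·C·BCA·C·BAC·BAC·BCA·C·BAC·BCA·BAC·C·BAC·BCA·C·BAC·BCA·BAC·C·BCA·C·BAC·BAC·BCA·BAC·C·BAC·BCA·C·BAC·BCA·C·BAC
    A ↦ C
    B ↦ BCA
    C ↦ BAC

A->C, B->BCA, C->BAC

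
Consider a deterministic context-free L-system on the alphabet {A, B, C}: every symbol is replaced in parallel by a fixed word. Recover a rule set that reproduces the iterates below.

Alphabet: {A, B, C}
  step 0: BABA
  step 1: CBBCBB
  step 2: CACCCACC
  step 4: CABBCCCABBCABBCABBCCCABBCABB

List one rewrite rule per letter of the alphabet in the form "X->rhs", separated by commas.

  step 1 ⇒ step 2: CBBCBB ⇒ CA·C·C·CA·C·C
    B ↦ C
    C ↦ CA
  step 0 ⇒ step 1: BABA ⇒ C·BB·C·BB
    A ↦ BB

A->BB, B->C, C->CA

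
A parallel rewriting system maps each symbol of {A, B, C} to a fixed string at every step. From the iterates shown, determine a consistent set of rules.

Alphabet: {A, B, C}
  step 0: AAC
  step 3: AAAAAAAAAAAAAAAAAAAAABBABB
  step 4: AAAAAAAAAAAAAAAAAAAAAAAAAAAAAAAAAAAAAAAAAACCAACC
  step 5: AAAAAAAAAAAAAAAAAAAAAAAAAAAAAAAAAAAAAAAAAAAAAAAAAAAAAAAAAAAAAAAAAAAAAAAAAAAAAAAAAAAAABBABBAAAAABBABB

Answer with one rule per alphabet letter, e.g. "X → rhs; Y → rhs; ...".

  step 4 ⇒ step 5: AAAAAAAAAAAAAAAAAAAAAAAAAAAAAAAAAAAAAAAAAACCAACC ⇒ AA·AA·AA·AA·AA·AA·AA·AA·AA·AA·AA·AA·AA·AA·AA·AA·AA·AA·AA·AA·AA·AA·AA·AA·AA·AA·AA·AA·AA·AA·AA·AA·AA·AA·AA·AA·AA·AA·AA·AA·AA·AA·ABB·ABB·AA·AA·ABB·ABB
    A ↦ AA
    C ↦ ABB
  step 3 ⇒ step 4: AAAAAAAAAAAAAAAAAAAAABBABB ⇒ AA·AA·AA·AA·AA·AA·AA·AA·AA·AA·AA·AA·AA·AA·AA·AA·AA·AA·AA·AA·AA·C·C·AA·C·C
    B ↦ C

A->AA, B->C, C->ABB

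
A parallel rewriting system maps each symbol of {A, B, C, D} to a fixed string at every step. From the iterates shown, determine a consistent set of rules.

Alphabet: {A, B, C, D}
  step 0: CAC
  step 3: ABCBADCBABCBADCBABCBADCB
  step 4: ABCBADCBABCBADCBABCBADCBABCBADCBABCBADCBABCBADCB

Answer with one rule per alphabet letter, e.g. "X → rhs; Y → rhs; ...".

A->AB, B->CB, C->AD, D->CB

  step 3 ⇒ step 4: ABCBADCBABCBADCBABCBADCB ⇒ AB·CB·AD·CB·AB·CB·AD·CB·AB·CB·AD·CB·AB·CB·AD·CB·AB·CB·AD·CB·AB·CB·AD·CB
    A ↦ AB
    B ↦ CB
    C ↦ AD
    D ↦ CB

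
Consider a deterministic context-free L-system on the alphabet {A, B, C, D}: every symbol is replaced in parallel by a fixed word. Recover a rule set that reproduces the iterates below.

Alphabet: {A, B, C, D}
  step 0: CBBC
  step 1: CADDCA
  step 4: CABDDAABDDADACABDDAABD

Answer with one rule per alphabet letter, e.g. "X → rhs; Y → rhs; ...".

  step 0 ⇒ step 1: CBBC ⇒ CA·D·D·CA
    B ↦ D
    C ↦ CA
    A ↦ BD  (constrained at step 1)
    D ↦ A  (constrained at step 1)

A->BD, B->D, C->CA, D->A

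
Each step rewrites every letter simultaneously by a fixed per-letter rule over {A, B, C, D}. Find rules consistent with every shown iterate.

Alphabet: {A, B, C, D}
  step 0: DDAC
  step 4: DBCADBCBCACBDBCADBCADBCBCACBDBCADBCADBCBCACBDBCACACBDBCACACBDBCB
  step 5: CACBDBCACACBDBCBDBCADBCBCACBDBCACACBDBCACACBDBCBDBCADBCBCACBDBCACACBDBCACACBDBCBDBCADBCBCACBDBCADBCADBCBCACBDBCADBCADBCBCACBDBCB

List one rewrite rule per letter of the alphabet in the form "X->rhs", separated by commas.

  step 4 ⇒ step 5: DBCADBCBCACBDBCADBCADBCBCACBDBCADBCADBCBCACBDBCACACBDBCACACBDBCB ⇒ CA·CB·DB·CA·CA·CB·DB·CB·DB·CA·DB·CB·CA·CB·DB·CA·CA·CB·DB·CA·CA·CB·DB·CB·DB·CA·DB·CB·CA·CB·DB·CA·CA·CB·DB·CA·CA·CB·DB·CB·DB·CA·DB·CB·CA·CB·DB·CA·DB·CA·DB·CB·CA·CB·DB·CA·DB·CA·DB·CB·CA·CB·DB·CB
    A ↦ CA
    B ↦ CB
    C ↦ DB
    D ↦ CA

A->CA, B->CB, C->DB, D->CA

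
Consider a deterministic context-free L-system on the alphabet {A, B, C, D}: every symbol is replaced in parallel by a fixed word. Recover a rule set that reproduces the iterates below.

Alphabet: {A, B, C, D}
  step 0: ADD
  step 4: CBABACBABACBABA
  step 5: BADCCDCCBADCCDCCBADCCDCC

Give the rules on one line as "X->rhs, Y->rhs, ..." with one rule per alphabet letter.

A->C, B->DC, C->BA, D->C

  step 4 ⇒ step 5: CBABACBABACBABA ⇒ BA·DC·C·DC·C·BA·DC·C·DC·C·BA·DC·C·DC·C
    A ↦ C
    B ↦ DC
    C ↦ BA
    D ↦ C  (constrained at step 0)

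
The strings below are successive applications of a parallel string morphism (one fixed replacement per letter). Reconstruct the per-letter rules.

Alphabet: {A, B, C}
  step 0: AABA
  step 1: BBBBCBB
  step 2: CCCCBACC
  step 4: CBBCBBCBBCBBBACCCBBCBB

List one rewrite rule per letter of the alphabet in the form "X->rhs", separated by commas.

A->BB, B->C, C->BA

  step 1 ⇒ step 2: BBBBCBB ⇒ C·C·C·C·BA·C·C
    B ↦ C
    C ↦ BA
  step 0 ⇒ step 1: AABA ⇒ BB·BB·C·BB
    A ↦ BB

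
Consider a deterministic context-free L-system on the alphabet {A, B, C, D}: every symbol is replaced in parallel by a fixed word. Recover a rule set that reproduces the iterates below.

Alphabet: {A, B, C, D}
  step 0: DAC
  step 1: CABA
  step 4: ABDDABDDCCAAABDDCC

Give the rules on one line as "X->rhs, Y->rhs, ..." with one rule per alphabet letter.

  step 0 ⇒ step 1: DAC ⇒ C·AB·A
    A ↦ AB
    C ↦ A
    D ↦ C
    B ↦ DD  (constrained at step 1)

A->AB, B->DD, C->A, D->C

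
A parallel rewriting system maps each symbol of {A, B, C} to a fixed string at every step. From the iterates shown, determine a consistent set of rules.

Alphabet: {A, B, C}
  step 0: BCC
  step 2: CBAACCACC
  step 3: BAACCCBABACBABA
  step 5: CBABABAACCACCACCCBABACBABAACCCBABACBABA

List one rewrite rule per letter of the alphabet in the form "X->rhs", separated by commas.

  step 2 ⇒ step 3: CBAACCACC ⇒ BA·AC·C·C·BA·BA·C·BA·BA
    A ↦ C
    B ↦ AC
    C ↦ BA

A->C, B->AC, C->BA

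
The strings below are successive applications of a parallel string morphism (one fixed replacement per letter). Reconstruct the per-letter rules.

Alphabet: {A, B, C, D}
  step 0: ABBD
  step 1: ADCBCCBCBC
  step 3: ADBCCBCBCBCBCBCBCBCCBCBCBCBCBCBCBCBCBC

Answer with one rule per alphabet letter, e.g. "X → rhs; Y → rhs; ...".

A->AD, B->CBC, C->B, D->BC

  step 0 ⇒ step 1: ABBD ⇒ AD·CBC·CBC·BC
    A ↦ AD
    B ↦ CBC
    D ↦ BC
    C ↦ B  (constrained at step 1)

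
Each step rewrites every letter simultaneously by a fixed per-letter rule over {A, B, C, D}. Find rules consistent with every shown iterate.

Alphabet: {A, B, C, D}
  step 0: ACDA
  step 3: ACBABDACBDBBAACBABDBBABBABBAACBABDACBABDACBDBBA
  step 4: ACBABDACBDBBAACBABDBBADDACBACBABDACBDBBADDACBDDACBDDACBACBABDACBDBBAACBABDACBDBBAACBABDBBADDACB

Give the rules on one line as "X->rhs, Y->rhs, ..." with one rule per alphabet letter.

A->ACB, B->D, C->AB, D->BBA

  step 3 ⇒ step 4: ACBABDACBDBBAACBABDBBABBABBAACBABDACBABDACBDBBA ⇒ ACB·AB·D·ACB·D·BBA·ACB·AB·D·BBA·D·D·ACB·ACB·AB·D·ACB·D·BBA·D·D·ACB·D·D·ACB·D·D·ACB·ACB·AB·D·ACB·D·BBA·ACB·AB·D·ACB·D·BBA·ACB·AB·D·BBA·D·D·ACB
    A ↦ ACB
    B ↦ D
    C ↦ AB
    D ↦ BBA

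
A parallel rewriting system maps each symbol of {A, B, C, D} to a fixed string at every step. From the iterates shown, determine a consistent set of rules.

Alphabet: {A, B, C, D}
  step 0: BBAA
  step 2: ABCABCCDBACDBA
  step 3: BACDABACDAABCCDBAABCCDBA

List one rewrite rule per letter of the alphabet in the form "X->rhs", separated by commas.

A->BA, B->CD, C->A, D->BC

  step 2 ⇒ step 3: ABCABCCDBACDBA ⇒ BA·CD·A·BA·CD·A·A·BC·CD·BA·A·BC·CD·BA
    A ↦ BA
    B ↦ CD
    C ↦ A
    D ↦ BC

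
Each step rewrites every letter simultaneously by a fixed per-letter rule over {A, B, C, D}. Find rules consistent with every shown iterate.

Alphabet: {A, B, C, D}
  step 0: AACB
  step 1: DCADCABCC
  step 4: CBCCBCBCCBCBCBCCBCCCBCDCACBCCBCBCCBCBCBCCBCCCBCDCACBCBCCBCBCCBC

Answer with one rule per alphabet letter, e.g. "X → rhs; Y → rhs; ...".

A->DCA, B->C, C->BC, D->CC

  step 0 ⇒ step 1: AACB ⇒ DCA·DCA·BC·C
    A ↦ DCA
    B ↦ C
    C ↦ BC
    D ↦ CC  (constrained at step 1)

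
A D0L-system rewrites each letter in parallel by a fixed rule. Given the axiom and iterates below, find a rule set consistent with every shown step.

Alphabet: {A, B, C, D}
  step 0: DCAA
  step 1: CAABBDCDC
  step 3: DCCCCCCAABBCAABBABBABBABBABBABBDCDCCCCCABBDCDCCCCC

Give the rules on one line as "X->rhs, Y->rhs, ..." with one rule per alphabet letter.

  step 0 ⇒ step 1: DCAA ⇒ CA·ABB·DC·DC
    A ↦ DC
    C ↦ ABB
    D ↦ CA
    B ↦ CC  (constrained at step 1)

A->DC, B->CC, C->ABB, D->CA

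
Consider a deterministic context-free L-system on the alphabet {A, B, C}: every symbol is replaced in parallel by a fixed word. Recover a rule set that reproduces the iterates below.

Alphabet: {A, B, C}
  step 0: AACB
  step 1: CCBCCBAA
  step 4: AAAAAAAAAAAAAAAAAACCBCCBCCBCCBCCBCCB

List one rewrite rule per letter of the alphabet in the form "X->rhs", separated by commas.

  step 0 ⇒ step 1: AACB ⇒ CCB·CCB·A·A
    A ↦ CCB
    B ↦ A
    C ↦ A

A->CCB, B->A, C->A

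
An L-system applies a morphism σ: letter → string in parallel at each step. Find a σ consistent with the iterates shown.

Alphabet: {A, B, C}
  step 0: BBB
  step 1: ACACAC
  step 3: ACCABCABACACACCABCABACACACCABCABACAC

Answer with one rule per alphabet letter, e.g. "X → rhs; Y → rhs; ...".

A->AC, B->AC, C->CAB

  step 0 ⇒ step 1: BBB ⇒ AC·AC·AC
    B ↦ AC
    A ↦ AC  (constrained at step 1)
    C ↦ CAB  (constrained at step 1)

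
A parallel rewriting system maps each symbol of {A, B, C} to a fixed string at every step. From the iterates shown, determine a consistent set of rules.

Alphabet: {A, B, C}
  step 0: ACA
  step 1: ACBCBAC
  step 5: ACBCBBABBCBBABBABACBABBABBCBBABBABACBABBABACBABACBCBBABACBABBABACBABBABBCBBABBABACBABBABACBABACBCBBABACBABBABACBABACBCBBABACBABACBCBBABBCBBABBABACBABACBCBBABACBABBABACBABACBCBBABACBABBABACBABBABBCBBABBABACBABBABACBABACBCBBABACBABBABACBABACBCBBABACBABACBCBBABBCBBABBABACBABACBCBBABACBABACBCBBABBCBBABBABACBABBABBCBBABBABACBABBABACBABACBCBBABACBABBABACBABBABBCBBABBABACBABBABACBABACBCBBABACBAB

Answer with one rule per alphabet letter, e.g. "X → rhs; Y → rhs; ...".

A->AC, B->BAB, C->BCB

  step 0 ⇒ step 1: ACA ⇒ AC·BCB·AC
    A ↦ AC
    C ↦ BCB
    B ↦ BAB  (constrained at step 1)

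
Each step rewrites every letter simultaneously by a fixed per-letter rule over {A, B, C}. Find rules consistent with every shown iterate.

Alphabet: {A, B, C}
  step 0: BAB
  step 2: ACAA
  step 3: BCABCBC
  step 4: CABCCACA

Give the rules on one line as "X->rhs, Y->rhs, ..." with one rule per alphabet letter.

A->BC, B->C, C->A

  step 3 ⇒ step 4: BCABCBC ⇒ C·A·BC·C·A·C·A
    A ↦ BC
    B ↦ C
    C ↦ A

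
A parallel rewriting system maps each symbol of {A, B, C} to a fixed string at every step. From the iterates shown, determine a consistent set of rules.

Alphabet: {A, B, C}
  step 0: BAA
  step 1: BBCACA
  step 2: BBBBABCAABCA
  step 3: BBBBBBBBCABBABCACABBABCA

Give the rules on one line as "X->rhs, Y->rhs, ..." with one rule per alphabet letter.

A->CA, B->BB, C->AB

  step 2 ⇒ step 3: BBBBABCAABCA ⇒ BB·BB·BB·BB·CA·BB·AB·CA·CA·BB·AB·CA
    A ↦ CA
    B ↦ BB
    C ↦ AB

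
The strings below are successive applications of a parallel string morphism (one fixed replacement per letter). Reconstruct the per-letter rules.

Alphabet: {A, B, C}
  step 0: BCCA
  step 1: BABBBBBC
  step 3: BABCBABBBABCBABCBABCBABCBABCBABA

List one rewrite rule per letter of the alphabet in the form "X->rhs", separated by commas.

  step 0 ⇒ step 1: BCCA ⇒ BA·BB·BB·BC
    A ↦ BC
    B ↦ BA
    C ↦ BB

A->BC, B->BA, C->BB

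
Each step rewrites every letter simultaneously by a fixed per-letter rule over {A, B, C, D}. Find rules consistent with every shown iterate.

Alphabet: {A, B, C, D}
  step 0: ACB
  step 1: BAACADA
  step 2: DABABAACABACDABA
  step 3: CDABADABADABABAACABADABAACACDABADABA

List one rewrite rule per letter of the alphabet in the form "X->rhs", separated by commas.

  step 2 ⇒ step 3: DABABAACABACDABA ⇒ CDA·BA·DA·BA·DA·BA·BA·ACA·BA·DA·BA·ACA·CDA·BA·DA·BA
    A ↦ BA
    B ↦ DA
    C ↦ ACA
    D ↦ CDA

A->BA, B->DA, C->ACA, D->CDA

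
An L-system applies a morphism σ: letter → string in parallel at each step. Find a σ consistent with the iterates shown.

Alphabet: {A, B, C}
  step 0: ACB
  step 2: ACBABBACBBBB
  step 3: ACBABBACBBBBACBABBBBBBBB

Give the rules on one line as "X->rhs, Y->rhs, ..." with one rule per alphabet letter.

A->AC, B->BB, C->BA

  step 2 ⇒ step 3: ACBABBACBBBB ⇒ AC·BA·BB·AC·BB·BB·AC·BA·BB·BB·BB·BB
    A ↦ AC
    B ↦ BB
    C ↦ BA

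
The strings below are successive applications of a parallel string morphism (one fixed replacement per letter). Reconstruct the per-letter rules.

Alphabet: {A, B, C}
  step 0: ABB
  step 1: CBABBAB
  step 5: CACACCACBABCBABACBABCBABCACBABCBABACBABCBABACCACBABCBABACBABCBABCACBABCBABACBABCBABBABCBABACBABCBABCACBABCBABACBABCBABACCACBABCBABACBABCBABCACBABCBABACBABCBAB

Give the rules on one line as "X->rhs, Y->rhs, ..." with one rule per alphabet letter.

  step 0 ⇒ step 1: ABB ⇒ C·BAB·BAB
    A ↦ C
    B ↦ BAB
    C ↦ AC  (constrained at step 1)

A->C, B->BAB, C->AC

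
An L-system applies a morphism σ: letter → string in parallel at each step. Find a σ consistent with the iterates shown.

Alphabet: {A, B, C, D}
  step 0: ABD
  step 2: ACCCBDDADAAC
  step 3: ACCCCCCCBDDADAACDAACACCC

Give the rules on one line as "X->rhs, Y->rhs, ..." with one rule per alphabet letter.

A->AC, B->BD, C->CC, D->DA

  step 2 ⇒ step 3: ACCCBDDADAAC ⇒ AC·CC·CC·CC·BD·DA·DA·AC·DA·AC·AC·CC
    A ↦ AC
    B ↦ BD
    C ↦ CC
    D ↦ DA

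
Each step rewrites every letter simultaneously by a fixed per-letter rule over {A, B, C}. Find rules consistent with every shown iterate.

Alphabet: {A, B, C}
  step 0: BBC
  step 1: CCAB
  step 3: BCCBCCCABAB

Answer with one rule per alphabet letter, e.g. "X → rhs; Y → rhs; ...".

  step 0 ⇒ step 1: BBC ⇒ C·C·AB
    B ↦ C
    C ↦ AB
    A ↦ BC  (constrained at step 1)

A->BC, B->C, C->AB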